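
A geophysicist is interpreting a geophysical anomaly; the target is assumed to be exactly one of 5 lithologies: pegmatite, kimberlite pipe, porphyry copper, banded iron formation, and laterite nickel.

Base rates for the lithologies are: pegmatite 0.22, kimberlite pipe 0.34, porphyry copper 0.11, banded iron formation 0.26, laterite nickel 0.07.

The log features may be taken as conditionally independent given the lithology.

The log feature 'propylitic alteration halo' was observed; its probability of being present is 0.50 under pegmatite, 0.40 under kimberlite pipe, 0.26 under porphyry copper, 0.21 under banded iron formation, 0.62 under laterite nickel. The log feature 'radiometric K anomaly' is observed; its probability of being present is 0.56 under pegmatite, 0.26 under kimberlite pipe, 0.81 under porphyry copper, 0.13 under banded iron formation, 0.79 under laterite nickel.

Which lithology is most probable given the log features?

Multiply each prior by the joint likelihood of the log feature pattern:
  pegmatite: 0.22 × 0.50 × 0.56 = 0.0616
  kimberlite pipe: 0.34 × 0.40 × 0.26 = 0.03536
  porphyry copper: 0.11 × 0.26 × 0.81 = 0.023166
  banded iron formation: 0.26 × 0.21 × 0.13 = 0.007098
  laterite nickel: 0.07 × 0.62 × 0.79 = 0.034286
Normalizing constant Z = 0.0616 + 0.03536 + 0.023166 + 0.007098 + 0.034286 = 0.16151.
P(pegmatite | evidence) ≈ 0.0616 / 0.16151 ≈ 0.381
P(kimberlite pipe | evidence) ≈ 0.03536 / 0.16151 ≈ 0.219
P(porphyry copper | evidence) ≈ 0.023166 / 0.16151 ≈ 0.143
P(banded iron formation | evidence) ≈ 0.007098 / 0.16151 ≈ 0.044
P(laterite nickel | evidence) ≈ 0.034286 / 0.16151 ≈ 0.212
The largest is 0.381, so pegmatite is most probable.

pegmatite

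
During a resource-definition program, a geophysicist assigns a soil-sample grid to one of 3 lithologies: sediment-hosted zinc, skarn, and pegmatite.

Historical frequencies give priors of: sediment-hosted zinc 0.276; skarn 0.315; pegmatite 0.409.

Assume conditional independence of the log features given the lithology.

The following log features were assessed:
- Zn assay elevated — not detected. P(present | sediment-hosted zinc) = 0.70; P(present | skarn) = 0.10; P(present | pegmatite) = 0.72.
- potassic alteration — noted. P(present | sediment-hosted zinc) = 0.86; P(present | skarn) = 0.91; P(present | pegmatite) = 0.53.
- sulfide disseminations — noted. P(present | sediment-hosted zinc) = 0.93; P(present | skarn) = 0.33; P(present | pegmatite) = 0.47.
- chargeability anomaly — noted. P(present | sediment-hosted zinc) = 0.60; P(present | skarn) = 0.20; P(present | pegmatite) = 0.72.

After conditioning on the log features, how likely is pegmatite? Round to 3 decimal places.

Multiply each prior by the joint likelihood of the log feature pattern (using 1 − P(present | H) for each absent log feature):
  sediment-hosted zinc: 0.276 × (1 − 0.70) × 0.86 × 0.93 × 0.60 = 0.039734
  skarn: 0.315 × (1 − 0.10) × 0.91 × 0.33 × 0.20 = 0.017027
  pegmatite: 0.409 × (1 − 0.72) × 0.53 × 0.47 × 0.72 = 0.020539
Normalizing constant Z = 0.039734 + 0.017027 + 0.020539 = 0.0773.
P(pegmatite | evidence) = 0.020539 / 0.0773 ≈ 0.266.

0.266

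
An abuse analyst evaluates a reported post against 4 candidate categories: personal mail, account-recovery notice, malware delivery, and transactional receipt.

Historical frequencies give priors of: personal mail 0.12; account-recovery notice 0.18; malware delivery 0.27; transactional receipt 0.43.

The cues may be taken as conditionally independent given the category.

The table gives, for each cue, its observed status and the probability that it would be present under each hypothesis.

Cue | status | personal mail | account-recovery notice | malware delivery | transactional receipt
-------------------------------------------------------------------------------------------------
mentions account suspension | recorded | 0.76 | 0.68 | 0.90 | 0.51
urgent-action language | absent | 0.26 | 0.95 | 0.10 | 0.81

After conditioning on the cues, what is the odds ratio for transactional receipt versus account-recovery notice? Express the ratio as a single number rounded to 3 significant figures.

Unnormalized posterior weight (prior times the cue likelihoods) for each of the two hypotheses (using 1 − P(present | H) for each absent cue):
  transactional receipt: 0.43 × 0.51 × (1 − 0.81) = 0.041667
  account-recovery notice: 0.18 × 0.68 × (1 − 0.95) = 0.00612
Posterior odds = 0.041667 / 0.00612 ≈ 6.81.

6.81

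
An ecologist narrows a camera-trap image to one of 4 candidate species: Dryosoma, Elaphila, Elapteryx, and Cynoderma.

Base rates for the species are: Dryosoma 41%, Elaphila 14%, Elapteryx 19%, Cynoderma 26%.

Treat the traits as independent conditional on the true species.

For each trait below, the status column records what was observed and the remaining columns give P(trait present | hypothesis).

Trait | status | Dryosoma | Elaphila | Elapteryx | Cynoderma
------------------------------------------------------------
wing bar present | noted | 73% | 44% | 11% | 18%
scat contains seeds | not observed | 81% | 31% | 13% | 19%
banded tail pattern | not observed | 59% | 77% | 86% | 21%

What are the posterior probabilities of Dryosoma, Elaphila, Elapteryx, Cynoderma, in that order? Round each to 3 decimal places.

0.356, 0.149, 0.039, 0.457

Multiply each prior by the joint likelihood of the trait pattern (using 1 − P(present | H) for each absent trait):
  Dryosoma: 0.41 × 0.73 × (1 − 0.81) × (1 − 0.59) = 0.023315
  Elaphila: 0.14 × 0.44 × (1 − 0.31) × (1 − 0.77) = 0.0097759
  Elapteryx: 0.19 × 0.11 × (1 − 0.13) × (1 − 0.86) = 0.0025456
  Cynoderma: 0.26 × 0.18 × (1 − 0.19) × (1 − 0.21) = 0.029947
The unnormalized weights sum to 0.065584.
P(Dryosoma | evidence) = 0.023315 / 0.065584 ≈ 0.356
P(Elaphila | evidence) = 0.0097759 / 0.065584 ≈ 0.149
P(Elapteryx | evidence) = 0.0025456 / 0.065584 ≈ 0.039
P(Cynoderma | evidence) = 0.029947 / 0.065584 ≈ 0.457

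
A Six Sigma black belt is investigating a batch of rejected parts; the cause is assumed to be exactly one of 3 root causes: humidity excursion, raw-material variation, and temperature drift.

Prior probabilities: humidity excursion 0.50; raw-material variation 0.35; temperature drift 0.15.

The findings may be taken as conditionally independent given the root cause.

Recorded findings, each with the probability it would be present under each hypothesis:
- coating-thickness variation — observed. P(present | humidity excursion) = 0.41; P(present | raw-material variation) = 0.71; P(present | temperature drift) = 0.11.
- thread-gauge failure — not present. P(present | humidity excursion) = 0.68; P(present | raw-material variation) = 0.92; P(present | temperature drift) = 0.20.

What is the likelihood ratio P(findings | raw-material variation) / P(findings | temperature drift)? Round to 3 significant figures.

Take the product of per-finding likelihoods under each hypothesis (using 1 − P(present | H) for each absent finding), then divide.
  raw-material variation: 0.71 × (1 − 0.92) = 0.0568
  temperature drift: 0.11 × (1 − 0.20) = 0.088
Bayes factor = 0.0568 / 0.088 ≈ 0.645

0.645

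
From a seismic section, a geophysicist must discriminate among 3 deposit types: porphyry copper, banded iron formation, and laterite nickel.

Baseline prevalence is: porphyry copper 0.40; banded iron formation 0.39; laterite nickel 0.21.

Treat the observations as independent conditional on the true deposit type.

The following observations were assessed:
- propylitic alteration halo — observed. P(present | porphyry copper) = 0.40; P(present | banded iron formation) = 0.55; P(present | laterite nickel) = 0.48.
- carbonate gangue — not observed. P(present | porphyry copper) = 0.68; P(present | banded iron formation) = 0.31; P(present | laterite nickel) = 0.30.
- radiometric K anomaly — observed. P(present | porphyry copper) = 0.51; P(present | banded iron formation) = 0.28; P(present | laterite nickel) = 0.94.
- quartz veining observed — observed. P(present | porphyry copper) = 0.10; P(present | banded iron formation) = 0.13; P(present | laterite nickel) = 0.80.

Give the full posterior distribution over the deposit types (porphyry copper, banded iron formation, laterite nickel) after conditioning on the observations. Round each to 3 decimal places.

By Bayes' rule with conditional independence, the unnormalized weight for each hypothesis is prior × ∏ likelihoods (using 1 − P(present | H) for each absent observation):
  porphyry copper: 0.40 × 0.40 × (1 − 0.68) × 0.51 × 0.10 = 0.0026112
  banded iron formation: 0.39 × 0.55 × (1 − 0.31) × 0.28 × 0.13 = 0.0053874
  laterite nickel: 0.21 × 0.48 × (1 − 0.30) × 0.94 × 0.80 = 0.053061
Marginal likelihood of the evidence = 0.06106.
P(porphyry copper | evidence) = 0.0026112 / 0.06106 ≈ 0.043
P(banded iron formation | evidence) = 0.0053874 / 0.06106 ≈ 0.088
P(laterite nickel | evidence) = 0.053061 / 0.06106 ≈ 0.869

0.043, 0.088, 0.869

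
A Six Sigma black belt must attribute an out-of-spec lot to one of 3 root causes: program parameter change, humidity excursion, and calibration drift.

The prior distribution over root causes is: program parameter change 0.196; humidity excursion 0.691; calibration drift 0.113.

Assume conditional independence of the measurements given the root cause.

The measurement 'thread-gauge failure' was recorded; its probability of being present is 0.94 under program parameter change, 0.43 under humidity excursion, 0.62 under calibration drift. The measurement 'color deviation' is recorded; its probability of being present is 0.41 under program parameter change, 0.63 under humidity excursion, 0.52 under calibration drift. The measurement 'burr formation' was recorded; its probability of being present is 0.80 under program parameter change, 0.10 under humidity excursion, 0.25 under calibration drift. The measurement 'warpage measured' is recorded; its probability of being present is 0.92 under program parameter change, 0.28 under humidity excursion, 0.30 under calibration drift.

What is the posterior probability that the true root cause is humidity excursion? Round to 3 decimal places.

0.082

By Bayes' rule with conditional independence, the unnormalized weight for each hypothesis is prior × ∏ likelihoods:
  program parameter change: 0.196 × 0.94 × 0.41 × 0.80 × 0.92 = 0.055596
  humidity excursion: 0.691 × 0.43 × 0.63 × 0.10 × 0.28 = 0.0052414
  calibration drift: 0.113 × 0.62 × 0.52 × 0.25 × 0.30 = 0.0027323
The unnormalized weights sum to 0.06357.
P(humidity excursion | evidence) = 0.0052414 / 0.06357 ≈ 0.082.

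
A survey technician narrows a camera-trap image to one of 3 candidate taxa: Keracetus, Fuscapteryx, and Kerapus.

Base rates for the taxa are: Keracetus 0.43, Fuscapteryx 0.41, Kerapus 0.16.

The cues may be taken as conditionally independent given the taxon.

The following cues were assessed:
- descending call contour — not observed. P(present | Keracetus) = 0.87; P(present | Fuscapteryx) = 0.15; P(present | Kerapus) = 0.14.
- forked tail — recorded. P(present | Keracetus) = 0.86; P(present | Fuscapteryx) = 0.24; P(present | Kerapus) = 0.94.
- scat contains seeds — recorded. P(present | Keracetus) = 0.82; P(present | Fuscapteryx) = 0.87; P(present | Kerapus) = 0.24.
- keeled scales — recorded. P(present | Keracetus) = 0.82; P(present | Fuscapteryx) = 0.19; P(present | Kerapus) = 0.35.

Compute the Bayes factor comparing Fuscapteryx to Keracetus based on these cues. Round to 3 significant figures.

0.449

Take the product of per-cue likelihoods under each hypothesis (using 1 − P(present | H) for each absent cue), then divide.
  Fuscapteryx: (1 − 0.15) × 0.24 × 0.87 × 0.19 = 0.033721
  Keracetus: (1 − 0.87) × 0.86 × 0.82 × 0.82 = 0.075174
Bayes factor = 0.033721 / 0.075174 ≈ 0.449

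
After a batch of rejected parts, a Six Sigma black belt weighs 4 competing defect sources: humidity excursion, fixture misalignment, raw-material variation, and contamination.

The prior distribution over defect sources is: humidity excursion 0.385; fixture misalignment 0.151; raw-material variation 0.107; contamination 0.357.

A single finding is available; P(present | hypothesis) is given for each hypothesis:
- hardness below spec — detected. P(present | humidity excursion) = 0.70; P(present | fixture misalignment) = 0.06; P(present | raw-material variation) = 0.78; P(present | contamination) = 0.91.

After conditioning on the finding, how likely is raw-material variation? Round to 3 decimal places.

0.122

Multiply each prior by the likelihood of the finding:
  humidity excursion: 0.385 × 0.70 = 0.2695
  fixture misalignment: 0.151 × 0.06 = 0.00906
  raw-material variation: 0.107 × 0.78 = 0.08346
  contamination: 0.357 × 0.91 = 0.32487
Marginal likelihood of the evidence = 0.68689.
P(raw-material variation | evidence) = 0.08346 / 0.68689 ≈ 0.122.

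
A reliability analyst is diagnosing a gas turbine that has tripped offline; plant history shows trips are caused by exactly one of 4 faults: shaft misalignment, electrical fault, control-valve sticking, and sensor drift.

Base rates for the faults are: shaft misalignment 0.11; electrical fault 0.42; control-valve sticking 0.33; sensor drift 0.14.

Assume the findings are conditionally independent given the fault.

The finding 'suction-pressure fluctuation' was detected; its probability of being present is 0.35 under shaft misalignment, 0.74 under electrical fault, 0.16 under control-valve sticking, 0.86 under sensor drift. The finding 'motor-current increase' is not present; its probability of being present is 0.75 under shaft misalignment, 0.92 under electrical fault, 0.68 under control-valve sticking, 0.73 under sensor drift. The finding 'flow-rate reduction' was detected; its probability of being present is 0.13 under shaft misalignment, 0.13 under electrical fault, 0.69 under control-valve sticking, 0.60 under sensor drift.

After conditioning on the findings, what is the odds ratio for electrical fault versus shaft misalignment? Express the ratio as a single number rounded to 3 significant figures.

Posterior odds equal prior odds times the likelihood ratio; only the two competing hypotheses matter (using 1 − P(present | H) for each absent finding).
  electrical fault: 0.42 × 0.74 × (1 − 0.92) × 0.13 = 0.0032323
  shaft misalignment: 0.11 × 0.35 × (1 − 0.75) × 0.13 = 0.0012512
Posterior odds = 0.0032323 / 0.0012512 ≈ 2.58.

2.58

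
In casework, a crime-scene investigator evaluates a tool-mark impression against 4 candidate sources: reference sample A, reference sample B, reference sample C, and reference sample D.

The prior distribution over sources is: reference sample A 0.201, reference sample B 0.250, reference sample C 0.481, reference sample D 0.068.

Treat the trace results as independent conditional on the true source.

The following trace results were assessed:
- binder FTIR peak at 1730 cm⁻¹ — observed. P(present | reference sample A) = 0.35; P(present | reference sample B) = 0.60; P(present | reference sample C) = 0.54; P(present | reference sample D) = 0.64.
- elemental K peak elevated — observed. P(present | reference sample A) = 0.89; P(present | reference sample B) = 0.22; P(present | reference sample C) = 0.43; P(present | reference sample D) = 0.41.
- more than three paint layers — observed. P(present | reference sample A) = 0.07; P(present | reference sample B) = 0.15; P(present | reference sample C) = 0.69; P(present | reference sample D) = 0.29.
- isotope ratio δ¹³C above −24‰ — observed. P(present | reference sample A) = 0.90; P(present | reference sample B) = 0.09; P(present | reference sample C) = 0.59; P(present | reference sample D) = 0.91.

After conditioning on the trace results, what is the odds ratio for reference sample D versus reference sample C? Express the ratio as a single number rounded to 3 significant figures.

Posterior odds equal prior odds times the likelihood ratio; only the two competing hypotheses matter.
  reference sample D: 0.068 × 0.64 × 0.41 × 0.29 × 0.91 = 0.0047088
  reference sample C: 0.481 × 0.54 × 0.43 × 0.69 × 0.59 = 0.045468
Odds(reference sample D : reference sample C) = 0.0047088 / 0.045468 ≈ 0.104.

0.104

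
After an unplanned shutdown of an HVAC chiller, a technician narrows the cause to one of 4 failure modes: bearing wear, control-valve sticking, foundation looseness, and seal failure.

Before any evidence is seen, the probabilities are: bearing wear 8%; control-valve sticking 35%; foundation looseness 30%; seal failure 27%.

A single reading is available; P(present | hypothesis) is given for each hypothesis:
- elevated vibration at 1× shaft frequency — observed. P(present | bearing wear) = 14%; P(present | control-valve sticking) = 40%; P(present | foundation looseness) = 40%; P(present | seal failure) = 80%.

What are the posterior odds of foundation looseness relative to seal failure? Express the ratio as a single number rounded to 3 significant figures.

0.556

Unnormalized posterior weight (prior times the reading likelihood) for each of the two hypotheses:
  foundation looseness: 0.30 × 0.40 = 0.12
  seal failure: 0.27 × 0.80 = 0.216
Odds(foundation looseness : seal failure) = 0.12 / 0.216 ≈ 0.556.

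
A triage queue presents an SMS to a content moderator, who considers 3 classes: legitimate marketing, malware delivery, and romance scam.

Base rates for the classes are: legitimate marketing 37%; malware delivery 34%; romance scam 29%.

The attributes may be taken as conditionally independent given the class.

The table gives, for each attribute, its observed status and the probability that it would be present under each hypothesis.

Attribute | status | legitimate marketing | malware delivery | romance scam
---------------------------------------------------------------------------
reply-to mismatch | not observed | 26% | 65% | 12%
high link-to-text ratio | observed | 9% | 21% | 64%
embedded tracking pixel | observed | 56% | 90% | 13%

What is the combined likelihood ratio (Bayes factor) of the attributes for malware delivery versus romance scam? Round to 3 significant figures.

0.903

Joint likelihood of the attribute pattern under each hypothesis (using 1 − P(present | H) for each absent attribute):
  malware delivery: (1 − 0.65) × 0.21 × 0.90 = 0.06615
  romance scam: (1 − 0.12) × 0.64 × 0.13 = 0.073216
Bayes factor = 0.06615 / 0.073216 ≈ 0.903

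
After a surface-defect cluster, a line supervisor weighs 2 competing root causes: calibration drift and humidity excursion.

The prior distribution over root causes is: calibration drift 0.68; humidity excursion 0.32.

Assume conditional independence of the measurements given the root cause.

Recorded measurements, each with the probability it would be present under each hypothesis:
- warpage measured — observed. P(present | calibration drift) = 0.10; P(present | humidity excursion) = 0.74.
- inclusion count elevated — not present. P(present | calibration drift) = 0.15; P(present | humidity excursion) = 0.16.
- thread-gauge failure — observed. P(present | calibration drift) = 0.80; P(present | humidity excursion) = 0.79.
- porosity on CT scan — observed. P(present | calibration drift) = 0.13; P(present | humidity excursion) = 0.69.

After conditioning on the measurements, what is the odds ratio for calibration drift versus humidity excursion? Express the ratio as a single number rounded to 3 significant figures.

0.0554

Posterior odds equal prior odds times the likelihood ratio; only the two competing hypotheses matter (using 1 − P(present | H) for each absent measurement).
  calibration drift: 0.68 × 0.10 × (1 − 0.15) × 0.80 × 0.13 = 0.0060112
  humidity excursion: 0.32 × 0.74 × (1 − 0.16) × 0.79 × 0.69 = 0.10843
Posterior odds = 0.0060112 / 0.10843 ≈ 0.0554.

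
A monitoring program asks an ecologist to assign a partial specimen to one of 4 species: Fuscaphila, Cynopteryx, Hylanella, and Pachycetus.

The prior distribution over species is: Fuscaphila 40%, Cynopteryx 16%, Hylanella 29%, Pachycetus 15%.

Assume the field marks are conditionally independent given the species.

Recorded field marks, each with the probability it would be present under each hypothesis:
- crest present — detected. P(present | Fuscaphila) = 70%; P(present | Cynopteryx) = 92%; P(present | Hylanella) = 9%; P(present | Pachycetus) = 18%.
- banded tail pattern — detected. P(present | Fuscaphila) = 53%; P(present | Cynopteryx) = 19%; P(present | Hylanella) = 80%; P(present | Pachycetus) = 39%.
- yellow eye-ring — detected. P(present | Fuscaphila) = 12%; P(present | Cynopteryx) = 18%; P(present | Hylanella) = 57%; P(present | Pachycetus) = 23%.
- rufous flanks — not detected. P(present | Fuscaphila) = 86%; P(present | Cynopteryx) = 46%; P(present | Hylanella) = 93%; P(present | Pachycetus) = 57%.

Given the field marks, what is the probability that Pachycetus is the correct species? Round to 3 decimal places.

0.147

For each hypothesis, the unnormalized posterior weight is prior × product of the field mark likelihoods (using 1 − P(present | H) for each absent field mark):
  Fuscaphila: 0.40 × 0.70 × 0.53 × 0.12 × (1 − 0.86) = 0.0024931
  Cynopteryx: 0.16 × 0.92 × 0.19 × 0.18 × (1 − 0.46) = 0.0027185
  Hylanella: 0.29 × 0.09 × 0.80 × 0.57 × (1 − 0.93) = 0.00083311
  Pachycetus: 0.15 × 0.18 × 0.39 × 0.23 × (1 − 0.57) = 0.0010414
Marginal likelihood of the evidence = 0.0070861.
P(Pachycetus | evidence) = 0.0010414 / 0.0070861 ≈ 0.147.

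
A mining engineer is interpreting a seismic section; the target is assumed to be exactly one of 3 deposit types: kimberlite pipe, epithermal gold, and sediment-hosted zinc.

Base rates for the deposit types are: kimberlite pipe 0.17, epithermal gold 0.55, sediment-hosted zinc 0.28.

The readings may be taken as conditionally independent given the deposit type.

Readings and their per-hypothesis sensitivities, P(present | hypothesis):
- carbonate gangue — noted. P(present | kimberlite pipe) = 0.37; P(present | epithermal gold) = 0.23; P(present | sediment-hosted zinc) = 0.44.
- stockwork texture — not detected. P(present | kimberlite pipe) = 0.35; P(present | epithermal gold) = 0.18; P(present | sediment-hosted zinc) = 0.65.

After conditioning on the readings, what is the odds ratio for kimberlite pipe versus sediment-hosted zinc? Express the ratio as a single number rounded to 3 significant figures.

0.948

The normalizing constant cancels in an odds ratio, so compute prior × likelihood for the two hypotheses only (using 1 − P(present | H) for each absent reading):
  kimberlite pipe: 0.17 × 0.37 × (1 − 0.35) = 0.040885
  sediment-hosted zinc: 0.28 × 0.44 × (1 − 0.65) = 0.04312
Odds(kimberlite pipe : sediment-hosted zinc) = 0.040885 / 0.04312 ≈ 0.948.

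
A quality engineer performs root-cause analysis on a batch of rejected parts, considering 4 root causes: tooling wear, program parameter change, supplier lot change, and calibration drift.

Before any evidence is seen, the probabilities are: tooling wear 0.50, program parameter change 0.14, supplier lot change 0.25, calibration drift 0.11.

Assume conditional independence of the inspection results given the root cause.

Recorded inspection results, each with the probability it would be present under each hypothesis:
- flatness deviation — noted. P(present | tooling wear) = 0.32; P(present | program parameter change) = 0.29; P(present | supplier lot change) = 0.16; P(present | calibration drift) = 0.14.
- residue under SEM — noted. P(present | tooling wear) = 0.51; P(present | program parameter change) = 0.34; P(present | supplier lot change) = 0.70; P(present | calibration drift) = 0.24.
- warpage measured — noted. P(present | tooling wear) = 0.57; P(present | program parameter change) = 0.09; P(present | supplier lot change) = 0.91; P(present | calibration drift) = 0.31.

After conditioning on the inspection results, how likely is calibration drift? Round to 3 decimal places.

0.015

For each hypothesis, the unnormalized posterior weight is prior × product of the inspection result likelihoods:
  tooling wear: 0.50 × 0.32 × 0.51 × 0.57 = 0.046512
  program parameter change: 0.14 × 0.29 × 0.34 × 0.09 = 0.0012424
  supplier lot change: 0.25 × 0.16 × 0.70 × 0.91 = 0.02548
  calibration drift: 0.11 × 0.14 × 0.24 × 0.31 = 0.0011458
The unnormalized weights sum to 0.07438.
P(calibration drift | evidence) = 0.0011458 / 0.07438 ≈ 0.015.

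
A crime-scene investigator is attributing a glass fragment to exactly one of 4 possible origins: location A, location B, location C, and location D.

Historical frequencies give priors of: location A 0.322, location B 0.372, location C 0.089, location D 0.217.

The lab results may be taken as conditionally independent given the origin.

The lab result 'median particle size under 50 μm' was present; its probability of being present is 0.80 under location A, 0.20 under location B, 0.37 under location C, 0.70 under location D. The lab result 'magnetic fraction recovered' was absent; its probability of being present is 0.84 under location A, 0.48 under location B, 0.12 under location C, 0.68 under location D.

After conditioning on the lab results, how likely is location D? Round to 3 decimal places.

0.309

By Bayes' rule with conditional independence, the unnormalized weight for each hypothesis is prior × ∏ likelihoods (using 1 − P(present | H) for each absent lab result):
  location A: 0.322 × 0.80 × (1 − 0.84) = 0.041216
  location B: 0.372 × 0.20 × (1 − 0.48) = 0.038688
  location C: 0.089 × 0.37 × (1 − 0.12) = 0.028978
  location D: 0.217 × 0.70 × (1 − 0.68) = 0.048608
The unnormalized weights sum to 0.15749.
P(location D | evidence) = 0.048608 / 0.15749 ≈ 0.309.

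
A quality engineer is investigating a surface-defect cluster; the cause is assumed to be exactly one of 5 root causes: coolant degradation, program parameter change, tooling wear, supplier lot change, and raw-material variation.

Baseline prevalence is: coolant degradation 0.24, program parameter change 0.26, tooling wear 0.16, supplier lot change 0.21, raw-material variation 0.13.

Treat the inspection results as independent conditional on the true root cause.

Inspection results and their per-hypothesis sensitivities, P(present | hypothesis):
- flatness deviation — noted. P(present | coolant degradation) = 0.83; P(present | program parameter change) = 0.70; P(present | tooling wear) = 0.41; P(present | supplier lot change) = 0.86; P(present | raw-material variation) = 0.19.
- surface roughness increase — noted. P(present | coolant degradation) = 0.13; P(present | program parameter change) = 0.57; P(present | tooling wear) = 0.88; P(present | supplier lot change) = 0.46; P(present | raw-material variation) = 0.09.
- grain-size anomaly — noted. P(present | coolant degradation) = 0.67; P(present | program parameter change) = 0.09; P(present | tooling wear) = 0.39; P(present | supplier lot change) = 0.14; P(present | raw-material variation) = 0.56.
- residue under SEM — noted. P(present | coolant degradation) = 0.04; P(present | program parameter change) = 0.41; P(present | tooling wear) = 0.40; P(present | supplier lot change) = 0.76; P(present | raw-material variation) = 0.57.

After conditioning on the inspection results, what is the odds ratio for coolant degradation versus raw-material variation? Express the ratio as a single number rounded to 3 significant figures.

0.978

The normalizing constant cancels in an odds ratio, so compute prior × likelihood for the two hypotheses only:
  coolant degradation: 0.24 × 0.83 × 0.13 × 0.67 × 0.04 = 0.00069401
  raw-material variation: 0.13 × 0.19 × 0.09 × 0.56 × 0.57 = 0.00070958
Odds(coolant degradation : raw-material variation) = 0.00069401 / 0.00070958 ≈ 0.978.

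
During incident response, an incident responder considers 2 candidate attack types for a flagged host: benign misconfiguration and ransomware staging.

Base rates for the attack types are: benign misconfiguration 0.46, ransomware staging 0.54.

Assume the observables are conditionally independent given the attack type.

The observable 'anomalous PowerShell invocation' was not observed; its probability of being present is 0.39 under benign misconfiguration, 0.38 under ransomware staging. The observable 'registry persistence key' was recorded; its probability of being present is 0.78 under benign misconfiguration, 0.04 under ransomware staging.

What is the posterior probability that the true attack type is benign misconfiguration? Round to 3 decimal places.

By Bayes' rule with conditional independence, the unnormalized weight for each hypothesis is prior × ∏ likelihoods (using 1 − P(present | H) for each absent observable):
  benign misconfiguration: 0.46 × (1 − 0.39) × 0.78 = 0.21887
  ransomware staging: 0.54 × (1 − 0.38) × 0.04 = 0.013392
Normalizing constant Z = 0.21887 + 0.013392 = 0.23226.
P(benign misconfiguration | evidence) = 0.21887 / 0.23226 ≈ 0.942.

0.942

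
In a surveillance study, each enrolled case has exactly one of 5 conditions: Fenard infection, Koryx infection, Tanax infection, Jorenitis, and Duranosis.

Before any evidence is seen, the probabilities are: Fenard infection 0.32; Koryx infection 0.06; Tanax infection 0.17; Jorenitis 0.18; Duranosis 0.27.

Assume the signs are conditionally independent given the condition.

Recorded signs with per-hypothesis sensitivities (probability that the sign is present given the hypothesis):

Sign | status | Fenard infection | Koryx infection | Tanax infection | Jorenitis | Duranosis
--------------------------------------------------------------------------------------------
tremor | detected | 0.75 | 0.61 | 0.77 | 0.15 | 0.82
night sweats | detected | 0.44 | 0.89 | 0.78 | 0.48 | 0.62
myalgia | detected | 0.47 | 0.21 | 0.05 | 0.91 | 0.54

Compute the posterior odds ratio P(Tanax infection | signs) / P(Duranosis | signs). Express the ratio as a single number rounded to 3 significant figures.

The normalizing constant cancels in an odds ratio, so compute prior × likelihood for the two hypotheses only:
  Tanax infection: 0.17 × 0.77 × 0.78 × 0.05 = 0.0051051
  Duranosis: 0.27 × 0.82 × 0.62 × 0.54 = 0.074125
Odds(Tanax infection : Duranosis) = 0.0051051 / 0.074125 ≈ 0.0689.

0.0689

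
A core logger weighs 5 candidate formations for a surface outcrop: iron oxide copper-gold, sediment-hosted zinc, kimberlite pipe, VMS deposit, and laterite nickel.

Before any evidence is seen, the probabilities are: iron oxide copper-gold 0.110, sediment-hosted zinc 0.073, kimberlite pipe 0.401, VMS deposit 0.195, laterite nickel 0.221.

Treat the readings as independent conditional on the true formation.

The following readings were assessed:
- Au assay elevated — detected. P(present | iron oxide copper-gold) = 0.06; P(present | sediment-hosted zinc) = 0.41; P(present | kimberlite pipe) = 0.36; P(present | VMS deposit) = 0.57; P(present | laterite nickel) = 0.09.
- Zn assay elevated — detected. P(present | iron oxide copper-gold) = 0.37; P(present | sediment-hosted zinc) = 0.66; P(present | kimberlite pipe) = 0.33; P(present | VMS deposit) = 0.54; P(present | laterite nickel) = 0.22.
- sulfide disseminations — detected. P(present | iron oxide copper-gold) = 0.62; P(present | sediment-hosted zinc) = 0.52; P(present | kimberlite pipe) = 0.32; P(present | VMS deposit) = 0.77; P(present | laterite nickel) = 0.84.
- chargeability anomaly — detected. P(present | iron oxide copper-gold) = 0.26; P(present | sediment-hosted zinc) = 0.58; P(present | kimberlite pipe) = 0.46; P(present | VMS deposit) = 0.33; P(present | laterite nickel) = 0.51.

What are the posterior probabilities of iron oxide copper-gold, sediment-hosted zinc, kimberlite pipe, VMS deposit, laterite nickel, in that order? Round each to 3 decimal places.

0.013, 0.195, 0.230, 0.500, 0.061

Multiply each prior by the joint likelihood of the reading pattern:
  iron oxide copper-gold: 0.110 × 0.06 × 0.37 × 0.62 × 0.26 = 0.00039365
  sediment-hosted zinc: 0.073 × 0.41 × 0.66 × 0.52 × 0.58 = 0.0059577
  kimberlite pipe: 0.401 × 0.36 × 0.33 × 0.32 × 0.46 = 0.0070124
  VMS deposit: 0.195 × 0.57 × 0.54 × 0.77 × 0.33 = 0.015251
  laterite nickel: 0.221 × 0.09 × 0.22 × 0.84 × 0.51 = 0.0018746
Normalizing constant Z = 0.00039365 + 0.0059577 + 0.0070124 + 0.015251 + 0.0018746 = 0.03049.
P(iron oxide copper-gold | evidence) = 0.00039365 / 0.03049 ≈ 0.013
P(sediment-hosted zinc | evidence) = 0.0059577 / 0.03049 ≈ 0.195
P(kimberlite pipe | evidence) = 0.0070124 / 0.03049 ≈ 0.230
P(VMS deposit | evidence) = 0.015251 / 0.03049 ≈ 0.500
P(laterite nickel | evidence) = 0.0018746 / 0.03049 ≈ 0.061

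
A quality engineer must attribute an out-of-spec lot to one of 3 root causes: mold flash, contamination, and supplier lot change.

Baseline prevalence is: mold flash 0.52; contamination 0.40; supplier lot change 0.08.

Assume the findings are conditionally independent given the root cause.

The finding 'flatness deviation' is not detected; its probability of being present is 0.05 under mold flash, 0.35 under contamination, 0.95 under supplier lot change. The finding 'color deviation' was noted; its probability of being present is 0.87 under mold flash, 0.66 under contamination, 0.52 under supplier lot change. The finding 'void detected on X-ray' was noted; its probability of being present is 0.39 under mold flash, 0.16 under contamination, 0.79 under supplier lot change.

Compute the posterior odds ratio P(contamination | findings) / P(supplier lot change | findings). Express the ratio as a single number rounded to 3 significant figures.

Posterior odds equal prior odds times the likelihood ratio; only the two competing hypotheses matter (using 1 − P(present | H) for each absent finding).
  contamination: 0.40 × (1 − 0.35) × 0.66 × 0.16 = 0.027456
  supplier lot change: 0.08 × (1 − 0.95) × 0.52 × 0.79 = 0.0016432
Posterior odds = 0.027456 / 0.0016432 ≈ 16.7.

16.7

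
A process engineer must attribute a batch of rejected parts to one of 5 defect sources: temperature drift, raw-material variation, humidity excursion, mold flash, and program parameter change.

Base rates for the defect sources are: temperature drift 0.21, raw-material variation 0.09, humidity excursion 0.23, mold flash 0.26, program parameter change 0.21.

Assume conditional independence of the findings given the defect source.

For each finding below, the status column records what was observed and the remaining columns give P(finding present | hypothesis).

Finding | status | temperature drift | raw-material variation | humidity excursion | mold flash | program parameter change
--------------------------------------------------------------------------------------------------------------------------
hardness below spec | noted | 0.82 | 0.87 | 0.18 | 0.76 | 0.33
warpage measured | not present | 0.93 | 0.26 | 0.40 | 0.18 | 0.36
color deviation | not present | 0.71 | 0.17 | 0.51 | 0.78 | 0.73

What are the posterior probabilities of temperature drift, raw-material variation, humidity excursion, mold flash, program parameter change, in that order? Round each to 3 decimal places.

0.031, 0.432, 0.109, 0.320, 0.108

For each hypothesis, the unnormalized posterior weight is prior × product of the finding likelihoods (using 1 − P(present | H) for each absent finding):
  temperature drift: 0.21 × 0.82 × (1 − 0.93) × (1 − 0.71) = 0.0034957
  raw-material variation: 0.09 × 0.87 × (1 − 0.26) × (1 − 0.17) = 0.048092
  humidity excursion: 0.23 × 0.18 × (1 − 0.40) × (1 − 0.51) = 0.012172
  mold flash: 0.26 × 0.76 × (1 − 0.18) × (1 − 0.78) = 0.035647
  program parameter change: 0.21 × 0.33 × (1 − 0.36) × (1 − 0.73) = 0.011975
Normalizing constant Z = 0.0034957 + 0.048092 + 0.012172 + 0.035647 + 0.011975 = 0.11138.
P(temperature drift | evidence) = 0.0034957 / 0.11138 ≈ 0.031
P(raw-material variation | evidence) = 0.048092 / 0.11138 ≈ 0.432
P(humidity excursion | evidence) = 0.012172 / 0.11138 ≈ 0.109
P(mold flash | evidence) = 0.035647 / 0.11138 ≈ 0.320
P(program parameter change | evidence) = 0.011975 / 0.11138 ≈ 0.108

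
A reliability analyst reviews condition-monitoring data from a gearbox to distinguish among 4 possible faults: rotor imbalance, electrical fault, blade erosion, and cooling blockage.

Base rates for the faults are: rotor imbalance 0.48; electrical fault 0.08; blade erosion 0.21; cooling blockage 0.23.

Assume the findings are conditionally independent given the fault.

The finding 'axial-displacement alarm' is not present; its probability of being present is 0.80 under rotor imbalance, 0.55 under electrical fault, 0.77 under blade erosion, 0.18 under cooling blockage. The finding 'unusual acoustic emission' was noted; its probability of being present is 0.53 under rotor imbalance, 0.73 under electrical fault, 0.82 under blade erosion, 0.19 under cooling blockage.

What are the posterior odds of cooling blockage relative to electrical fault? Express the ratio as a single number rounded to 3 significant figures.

1.36

The normalizing constant cancels in an odds ratio, so compute prior × likelihood for the two hypotheses only (using 1 − P(present | H) for each absent finding):
  cooling blockage: 0.23 × (1 − 0.18) × 0.19 = 0.035834
  electrical fault: 0.08 × (1 − 0.55) × 0.73 = 0.02628
Odds(cooling blockage : electrical fault) = 0.035834 / 0.02628 ≈ 1.36.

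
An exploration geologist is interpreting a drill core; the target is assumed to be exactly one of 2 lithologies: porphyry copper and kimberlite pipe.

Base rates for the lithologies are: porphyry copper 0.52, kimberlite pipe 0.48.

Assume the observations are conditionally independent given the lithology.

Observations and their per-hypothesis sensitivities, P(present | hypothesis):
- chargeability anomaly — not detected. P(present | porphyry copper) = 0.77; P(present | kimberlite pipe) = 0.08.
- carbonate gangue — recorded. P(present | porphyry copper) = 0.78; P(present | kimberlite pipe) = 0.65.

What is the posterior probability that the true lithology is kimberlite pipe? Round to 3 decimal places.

Multiply each prior by the joint likelihood of the evidence pattern (using 1 − P(present | H) for each absent observation):
  porphyry copper: 0.52 × (1 − 0.77) × 0.78 = 0.093288
  kimberlite pipe: 0.48 × (1 − 0.08) × 0.65 = 0.28704
The unnormalized weights sum to 0.38033.
P(kimberlite pipe | evidence) = 0.28704 / 0.38033 ≈ 0.755.

0.755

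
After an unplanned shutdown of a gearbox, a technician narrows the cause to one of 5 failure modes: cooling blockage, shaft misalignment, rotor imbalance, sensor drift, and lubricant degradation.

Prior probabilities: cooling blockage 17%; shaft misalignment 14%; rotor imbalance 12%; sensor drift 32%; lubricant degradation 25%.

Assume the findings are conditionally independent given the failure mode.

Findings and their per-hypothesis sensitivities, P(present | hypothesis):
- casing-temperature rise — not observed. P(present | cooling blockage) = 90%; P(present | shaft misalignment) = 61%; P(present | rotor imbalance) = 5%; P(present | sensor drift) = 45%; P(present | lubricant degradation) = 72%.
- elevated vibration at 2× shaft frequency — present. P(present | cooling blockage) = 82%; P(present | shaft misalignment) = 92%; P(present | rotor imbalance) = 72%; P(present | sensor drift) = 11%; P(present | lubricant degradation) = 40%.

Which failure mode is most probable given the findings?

rotor imbalance

By Bayes' rule with conditional independence, the unnormalized weight for each hypothesis is prior × ∏ likelihoods (using 1 − P(present | H) for each absent finding):
  cooling blockage: 0.17 × (1 − 0.90) × 0.82 = 0.01394
  shaft misalignment: 0.14 × (1 − 0.61) × 0.92 = 0.050232
  rotor imbalance: 0.12 × (1 − 0.05) × 0.72 = 0.08208
  sensor drift: 0.32 × (1 − 0.45) × 0.11 = 0.01936
  lubricant degradation: 0.25 × (1 − 0.72) × 0.40 = 0.028
Marginal likelihood of the evidence = 0.19361.
P(cooling blockage | evidence) ≈ 0.01394 / 0.19361 ≈ 0.072
P(shaft misalignment | evidence) ≈ 0.050232 / 0.19361 ≈ 0.259
P(rotor imbalance | evidence) ≈ 0.08208 / 0.19361 ≈ 0.424
P(sensor drift | evidence) ≈ 0.01936 / 0.19361 ≈ 0.100
P(lubricant degradation | evidence) ≈ 0.028 / 0.19361 ≈ 0.145
The largest is 0.424, so rotor imbalance is most probable.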